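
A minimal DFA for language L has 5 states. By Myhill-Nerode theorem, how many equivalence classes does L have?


Myhill-Nerode theorem:
Number of equivalence classes = number of states in minimal DFA
Minimal DFA states = 5
Therefore equivalence classes = 5

5


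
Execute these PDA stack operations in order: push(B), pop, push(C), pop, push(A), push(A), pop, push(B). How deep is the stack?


Tracing stack operations:
  push(B) -> stack = [B], depth=1
  pop -> removed B, stack = [], depth=0
  push(C) -> stack = [C], depth=1
  pop -> removed C, stack = [], depth=0
  push(A) -> stack = [A], depth=1
  push(A) -> stack = [A,A], depth=2
  pop -> removed A, stack = [A], depth=1
  push(B) -> stack = [A,B], depth=2
Final depth = 2

2


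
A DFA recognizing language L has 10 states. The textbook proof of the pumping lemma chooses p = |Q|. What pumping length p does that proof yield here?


Pumping lemma for regular languages (standard proof):
Take p = |Q|, the number of DFA states.
Any string of length >= |Q| passes through |Q|+1 states while reading its first |Q| symbols,
so by pigeonhole some state repeats, giving the loop that can be pumped.
Here |Q| = 10
Therefore the proof uses p = 10

10


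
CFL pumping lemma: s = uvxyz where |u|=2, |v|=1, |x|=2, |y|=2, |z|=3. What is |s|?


|s| = |u| + |v| + |x| + |y| + |z|
= 2 + 1 + 2 + 2 + 3
= 3 + 2 + 5
= 5 + 5
= 10

10


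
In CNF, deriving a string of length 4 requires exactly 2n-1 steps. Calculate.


Chomsky Normal Form derivation:
String length n = 4
Each step either:
  - Splits a nonterminal into two (n-1 such steps)
  - Converts a nonterminal to terminal (n such steps)
Total = (n-1) + n = 2n - 1
= 2(4) - 1
= 8 - 1
= 7

7


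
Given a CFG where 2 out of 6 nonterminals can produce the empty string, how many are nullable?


Nonterminals: {S, A, B, C, D, E}
A nonterminal is nullable if it can derive epsilon
Counting nullable nonterminals: 2
Total nullable = 2

2


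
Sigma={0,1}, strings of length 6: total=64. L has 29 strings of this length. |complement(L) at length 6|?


Alphabet: {0,1}
String length: 6
Total strings of length 6 = 2^6 = 64
Strings in L = 29
Complement = total - |L|
= 64 - 29
= 35

35


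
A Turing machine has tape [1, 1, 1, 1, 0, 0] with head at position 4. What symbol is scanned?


Tape: [1, 1, 1, 1, 0, 0]
Positions: 0 1 2 3 4 5
Values:    1 1 1 1 0 0
Head at position 4
tape[4] = 0

0


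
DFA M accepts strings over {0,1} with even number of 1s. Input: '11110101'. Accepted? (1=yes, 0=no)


DFA has 2 states: q_even (start, accept=yes) and q_odd
Processing string '11110101' character by character:
  Position 0: read '1', 1-count=1 -> q_odd
  Position 1: read '1', 1-count=2 -> q_even
  Position 2: read '1', 1-count=3 -> q_odd
  Position 3: read '1', 1-count=4 -> q_even
  Position 4: read '0', 1-count=4 -> q_even (no change)
  Position 5: read '1', 1-count=5 -> q_odd
  Position 6: read '0', 1-count=5 -> q_odd (no change)
  Position 7: read '1', 1-count=6 -> q_even
Final state: q_even, total 1s = 6 (even); the DFA requires an even count -> accept

1


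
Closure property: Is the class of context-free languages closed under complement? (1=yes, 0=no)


CFL closure properties:
  Closed under: union, concatenation, Kleene star
  NOT closed under: intersection, complement
Operation 'complement' is in not-closed list -> No (not closed)

0


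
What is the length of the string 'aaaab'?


String: 'aaaab'
Counting characters:
  'a' appears 4 time(s)
  'b' appears 1 time(s)
Total length = 4 + 1 = 5

5


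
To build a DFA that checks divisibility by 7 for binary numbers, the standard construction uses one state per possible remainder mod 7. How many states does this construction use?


Divisibility by 7 is tracked via the remainder mod 7: 0, 1, ..., 6
The construction assigns one state to each remainder
Number of remainders = 7

7


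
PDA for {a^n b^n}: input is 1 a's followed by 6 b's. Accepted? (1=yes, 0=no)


Language requires equal numbers of a's and b's
PDA pushes for each 'a', pops for each 'b'
Number of a's = 1
Number of b's = 6
1 != 6 -> Reject

0


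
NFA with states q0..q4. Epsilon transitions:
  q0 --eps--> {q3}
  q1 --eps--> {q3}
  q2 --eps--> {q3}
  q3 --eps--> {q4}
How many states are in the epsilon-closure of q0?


Starting from q0
Initialize closure = {q0}
Follow epsilon from q0 -> add q3
Follow epsilon from q3 -> add q4
Final closure: {q0, q3, q4}
Size = 3

3


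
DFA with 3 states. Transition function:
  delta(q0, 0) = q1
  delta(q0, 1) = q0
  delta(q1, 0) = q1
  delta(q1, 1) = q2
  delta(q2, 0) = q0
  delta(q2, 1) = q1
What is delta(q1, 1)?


Looking up transition function:
delta(q1, 1) in the table
Row: q1, Column: 1
Result: q2

q2


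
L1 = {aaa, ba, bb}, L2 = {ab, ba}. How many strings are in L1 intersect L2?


L1 = {aaa, ba, bb}
L2 = {ab, ba}
Checking each string in L1 against L2:
  'aaa': in L2? No
  'ba': in L2? Yes
  'bb': in L2? No
Intersection = {ba}
|L1 ∩ L2| = 1

1


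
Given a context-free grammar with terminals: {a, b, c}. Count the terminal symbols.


Terminal symbols: a, b, c
Counting each: a (#1), b (#2), c (#3)
Total = 3

3


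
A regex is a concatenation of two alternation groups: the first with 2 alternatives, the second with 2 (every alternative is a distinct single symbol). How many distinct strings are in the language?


First group: 2 alternatives
Second group: 2 alternatives
Concatenation: each choice from group 1 pairs with each from group 2
Total = 2 x 2 = 4

4


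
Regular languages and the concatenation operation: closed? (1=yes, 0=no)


Regular languages are closed under all standard operations:
- Union: Yes (product construction)
- Intersection: Yes (product construction)
- Complement: Yes (swap accept/reject)
- Concatenation: Yes (NFA construction)
Operation: concatenation -> Closed

1


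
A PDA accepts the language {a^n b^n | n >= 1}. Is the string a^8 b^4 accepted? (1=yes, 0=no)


Language requires equal numbers of a's and b's
PDA pushes for each 'a', pops for each 'b'
Number of a's = 8
Number of b's = 4
8 != 4 -> Reject

0


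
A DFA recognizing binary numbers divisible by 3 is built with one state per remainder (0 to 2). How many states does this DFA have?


Divisibility by 3 is tracked via the remainder mod 3: 0, 1, ..., 2
The construction assigns one state to each remainder
Number of remainders = 3

3


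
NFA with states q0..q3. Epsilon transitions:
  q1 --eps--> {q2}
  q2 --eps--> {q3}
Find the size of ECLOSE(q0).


Starting from q0
Initialize closure = {q0}
q0 has no outgoing epsilon transitions -> nothing to add
Final closure: {q0}
Size = 1

1


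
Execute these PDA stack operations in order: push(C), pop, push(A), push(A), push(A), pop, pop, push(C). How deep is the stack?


Tracing stack operations:
  push(C) -> stack = [C], depth=1
  pop -> removed C, stack = [], depth=0
  push(A) -> stack = [A], depth=1
  push(A) -> stack = [A,A], depth=2
  push(A) -> stack = [A,A,A], depth=3
  pop -> removed A, stack = [A,A], depth=2
  pop -> removed A, stack = [A], depth=1
  push(C) -> stack = [A,C], depth=2
Final depth = 2

2


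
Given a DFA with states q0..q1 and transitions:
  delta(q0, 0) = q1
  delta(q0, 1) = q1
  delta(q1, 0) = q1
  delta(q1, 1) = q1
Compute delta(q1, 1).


Looking up transition function:
delta(q1, 1) in the table
Row: q1, Column: 1
Result: q1

q1


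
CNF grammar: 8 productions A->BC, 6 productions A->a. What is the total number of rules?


CNF allows two rule forms:
  A -> BC (binary): 8 rules
  A -> a (terminal): 6 rules
Total = 8 + 6 = 14

14


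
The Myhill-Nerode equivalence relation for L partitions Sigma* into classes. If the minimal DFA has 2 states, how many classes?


Myhill-Nerode theorem:
Number of equivalence classes = number of states in minimal DFA
Minimal DFA states = 2
Therefore equivalence classes = 2

2


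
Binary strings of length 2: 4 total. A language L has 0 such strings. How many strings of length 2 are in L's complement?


Alphabet: {0,1}
String length: 2
Total strings of length 2 = 2^2 = 4
Strings in L = 0
Complement = total - |L|
= 4 - 0
= 4

4


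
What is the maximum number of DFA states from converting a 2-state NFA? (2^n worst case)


NFA has 2 states
Subset construction: each DFA state = subset of NFA states
Maximum subsets = 2^2
2^2 = 4

4


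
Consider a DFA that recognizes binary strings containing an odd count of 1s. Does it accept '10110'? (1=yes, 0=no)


DFA has 2 states: q_even (start, accept=no) and q_odd
Processing string '10110' character by character:
  Position 0: read '1', 1-count=1 -> q_odd
  Position 1: read '0', 1-count=1 -> q_odd (no change)
  Position 2: read '1', 1-count=2 -> q_even
  Position 3: read '1', 1-count=3 -> q_odd
  Position 4: read '0', 1-count=3 -> q_odd (no change)
Final state: q_odd, total 1s = 3 (odd); the DFA requires an odd count -> accept

1


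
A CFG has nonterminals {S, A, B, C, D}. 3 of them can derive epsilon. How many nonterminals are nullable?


Nonterminals: {S, A, B, C, D}
A nonterminal is nullable if it can derive epsilon
Counting nullable nonterminals: 3
Total nullable = 3

3


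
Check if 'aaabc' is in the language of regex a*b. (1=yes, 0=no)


Pattern: a*b
String: 'aaabc'
Pattern requires: zero or more 'a's followed by exactly one 'b'
Found 3 leading 'a's
Remaining: 'bc'
Remaining is not 'b' -> no match
Result: 0

0


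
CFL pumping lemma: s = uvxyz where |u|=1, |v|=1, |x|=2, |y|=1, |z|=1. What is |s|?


|s| = |u| + |v| + |x| + |y| + |z|
= 1 + 1 + 2 + 1 + 1
= 2 + 2 + 2
= 4 + 2
= 6

6


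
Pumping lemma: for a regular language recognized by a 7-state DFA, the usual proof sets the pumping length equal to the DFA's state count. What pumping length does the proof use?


Pumping lemma for regular languages (standard proof):
Take p = |Q|, the number of DFA states.
Any string of length >= |Q| passes through |Q|+1 states while reading its first |Q| symbols,
so by pigeonhole some state repeats, giving the loop that can be pumped.
Here |Q| = 7
Therefore the proof uses p = 7

7


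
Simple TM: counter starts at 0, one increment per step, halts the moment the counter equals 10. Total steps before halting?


Counter starts at 0. Counting sequence:
  Step 1: counter = 1
  Step 2: counter = 2
  Step 3: counter = 3
  Step 4: counter = 4
  Step 5: counter = 5
  Step 6: counter = 6
  ...
  Step 10: counter = 10
Counter reached 10 -> halt
Total steps = 10

10


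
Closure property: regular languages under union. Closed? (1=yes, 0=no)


Regular languages are closed under:
- Union (DFA product construction)
- Intersection (DFA product construction)
- Complement (swap accept/reject states)
- Concatenation (NFA construction)
- Kleene star (NFA construction)
union is in this list
Therefore: closed

1


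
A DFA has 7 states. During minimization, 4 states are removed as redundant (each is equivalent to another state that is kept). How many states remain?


Original DFA: 7 states
Redundant states removed: 4
Minimized states = original - removed
= 7 - 4
= 3

3


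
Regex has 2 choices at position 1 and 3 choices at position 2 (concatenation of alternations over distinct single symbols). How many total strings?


First group: 2 alternatives
Second group: 3 alternatives
Concatenation: each choice from group 1 pairs with each from group 2
Total = 2 x 3 = 6

6


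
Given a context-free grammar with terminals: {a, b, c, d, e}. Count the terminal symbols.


Terminal symbols: a, b, c, d, e
Counting each: a (#1), b (#2), c (#3), d (#4), e (#5)
Total = 5

5


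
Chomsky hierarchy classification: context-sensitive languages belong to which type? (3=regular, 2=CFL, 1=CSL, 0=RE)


Chomsky hierarchy levels:
  Type 3: Regular (DFA/NFA/regex)
  Type 2: Context-free (PDA)
  Type 1: Context-sensitive
  Type 0: Recursively enumerable (TM)
'context-sensitive' corresponds to Type 1

1


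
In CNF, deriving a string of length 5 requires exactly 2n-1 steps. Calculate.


Chomsky Normal Form derivation:
String length n = 5
Each step either:
  - Splits a nonterminal into two (n-1 such steps)
  - Converts a nonterminal to terminal (n such steps)
Total = (n-1) + n = 2n - 1
= 2(5) - 1
= 10 - 1
= 9

9


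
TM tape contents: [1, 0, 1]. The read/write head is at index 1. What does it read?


Tape: [1, 0, 1]
Positions: 0 1 2
Values:    1 0 1
Head at position 1
tape[1] = 0

0


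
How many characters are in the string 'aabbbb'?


String: 'aabbbb'
Counting characters:
  'a' appears 2 time(s)
  'b' appears 4 time(s)
Total length = 2 + 4 = 6

6


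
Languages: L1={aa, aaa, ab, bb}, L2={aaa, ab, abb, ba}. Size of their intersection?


L1 = {aa, aaa, ab, bb}
L2 = {aaa, ab, abb, ba}
Checking each string in L1 against L2:
  'aa': in L2? No
  'aaa': in L2? Yes
  'ab': in L2? Yes
  'bb': in L2? No
Intersection = {aaa, ab}
|L1 ∩ L2| = 2

2


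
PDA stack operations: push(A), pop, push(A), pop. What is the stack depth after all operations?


Tracing stack operations:
  push(A) -> stack = [A], depth=1
  pop -> removed A, stack = [], depth=0
  push(A) -> stack = [A], depth=1
  pop -> removed A, stack = [], depth=0
Final depth = 0

0


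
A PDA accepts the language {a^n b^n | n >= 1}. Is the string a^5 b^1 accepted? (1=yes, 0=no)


Language requires equal numbers of a's and b's
PDA pushes for each 'a', pops for each 'b'
Number of a's = 5
Number of b's = 1
5 != 1 -> Reject

0


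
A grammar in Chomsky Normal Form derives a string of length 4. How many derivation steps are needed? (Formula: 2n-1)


Chomsky Normal Form derivation:
String length n = 4
Each step either:
  - Splits a nonterminal into two (n-1 such steps)
  - Converts a nonterminal to terminal (n such steps)
Total = (n-1) + n = 2n - 1
= 2(4) - 1
= 8 - 1
= 7

7


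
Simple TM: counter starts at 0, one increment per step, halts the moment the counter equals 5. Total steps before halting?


Counter starts at 0. Counting sequence:
  Step 1: counter = 1
  Step 2: counter = 2
  Step 3: counter = 3
  Step 4: counter = 4
  Step 5: counter = 5
Counter reached 5 -> halt
Total steps = 5

5


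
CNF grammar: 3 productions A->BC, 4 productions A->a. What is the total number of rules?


CNF allows two rule forms:
  A -> BC (binary): 3 rules
  A -> a (terminal): 4 rules
Total = 3 + 4 = 7

7


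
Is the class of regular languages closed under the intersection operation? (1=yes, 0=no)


Regular languages are closed under:
- Union (DFA product construction)
- Intersection (DFA product construction)
- Complement (swap accept/reject states)
- Concatenation (NFA construction)
- Kleene star (NFA construction)
intersection is in this list
Therefore: closed

1


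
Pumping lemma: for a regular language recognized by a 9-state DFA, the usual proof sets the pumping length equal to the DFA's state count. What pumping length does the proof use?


Pumping lemma for regular languages (standard proof):
Take p = |Q|, the number of DFA states.
Any string of length >= |Q| passes through |Q|+1 states while reading its first |Q| symbols,
so by pigeonhole some state repeats, giving the loop that can be pumped.
Here |Q| = 9
Therefore the proof uses p = 9

9


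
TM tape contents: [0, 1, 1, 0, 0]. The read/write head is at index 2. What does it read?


Tape: [0, 1, 1, 0, 0]
Positions: 0 1 2 3 4
Values:    0 1 1 0 0
Head at position 2
tape[2] = 1

1


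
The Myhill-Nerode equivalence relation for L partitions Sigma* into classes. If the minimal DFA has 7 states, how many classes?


Myhill-Nerode theorem:
Number of equivalence classes = number of states in minimal DFA
Minimal DFA states = 7
Therefore equivalence classes = 7

7


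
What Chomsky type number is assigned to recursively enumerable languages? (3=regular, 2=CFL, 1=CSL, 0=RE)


Chomsky hierarchy levels:
  Type 3: Regular (DFA/NFA/regex)
  Type 2: Context-free (PDA)
  Type 1: Context-sensitive
  Type 0: Recursively enumerable (TM)
'recursively enumerable' corresponds to Type 0

0


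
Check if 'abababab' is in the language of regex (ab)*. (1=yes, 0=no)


Pattern: (ab)*
String: 'abababab'
Pattern requires: zero or more repetitions of 'ab'
Pairs: ['ab', 'ab', 'ab', 'ab']
All pairs are 'ab'? Yes
Result: 1

1


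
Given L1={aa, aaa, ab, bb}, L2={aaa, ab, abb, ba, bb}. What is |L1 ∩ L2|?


L1 = {aa, aaa, ab, bb}
L2 = {aaa, ab, abb, ba, bb}
Checking each string in L1 against L2:
  'aa': in L2? No
  'aaa': in L2? Yes
  'ab': in L2? Yes
  'bb': in L2? Yes
Intersection = {aaa, ab, bb}
|L1 ∩ L2| = 3

3


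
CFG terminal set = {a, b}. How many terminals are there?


Terminal symbols: a, b
Counting each: a (#1), b (#2)
Total = 2

2


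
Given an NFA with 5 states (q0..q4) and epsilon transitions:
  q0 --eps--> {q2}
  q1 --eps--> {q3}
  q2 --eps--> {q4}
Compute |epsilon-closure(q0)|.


Starting from q0
Initialize closure = {q0}
Follow epsilon from q0 -> add q2
Follow epsilon from q2 -> add q4
Final closure: {q0, q2, q4}
Size = 3

3


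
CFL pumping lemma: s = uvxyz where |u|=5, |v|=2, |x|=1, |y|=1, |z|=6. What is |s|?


|s| = |u| + |v| + |x| + |y| + |z|
= 5 + 2 + 1 + 1 + 6
= 7 + 1 + 7
= 8 + 7
= 15

15


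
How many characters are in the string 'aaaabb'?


String: 'aaaabb'
Counting characters:
  'a' appears 4 time(s)
  'b' appears 2 time(s)
Total length = 4 + 2 = 6

6


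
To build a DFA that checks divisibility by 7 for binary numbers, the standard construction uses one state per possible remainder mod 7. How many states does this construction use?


Divisibility by 7 is tracked via the remainder mod 7: 0, 1, ..., 6
The construction assigns one state to each remainder
Number of remainders = 7

7


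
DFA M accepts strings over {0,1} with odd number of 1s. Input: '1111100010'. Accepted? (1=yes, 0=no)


DFA has 2 states: q_even (start, accept=no) and q_odd
Processing string '1111100010' character by character:
  Position 0: read '1', 1-count=1 -> q_odd
  Position 1: read '1', 1-count=2 -> q_even
  Position 2: read '1', 1-count=3 -> q_odd
  Position 3: read '1', 1-count=4 -> q_even
  Position 4: read '1', 1-count=5 -> q_odd
  Position 5: read '0', 1-count=5 -> q_odd (no change)
  Position 6: read '0', 1-count=5 -> q_odd (no change)
  Position 7: read '0', 1-count=5 -> q_odd (no change)
  Position 8: read '1', 1-count=6 -> q_even
  Position 9: read '0', 1-count=6 -> q_even (no change)
Final state: q_even, total 1s = 6 (even); the DFA requires an odd count -> reject

0


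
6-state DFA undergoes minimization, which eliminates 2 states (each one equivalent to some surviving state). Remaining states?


Original DFA: 6 states
Redundant states removed: 2
Minimized states = original - removed
= 6 - 2
= 4

4


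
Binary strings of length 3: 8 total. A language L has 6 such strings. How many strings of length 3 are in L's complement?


Alphabet: {0,1}
String length: 3
Total strings of length 3 = 2^3 = 8
Strings in L = 6
Complement = total - |L|
= 8 - 6
= 2

2


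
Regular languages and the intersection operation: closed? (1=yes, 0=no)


Regular languages are closed under all standard operations:
- Union: Yes (product construction)
- Intersection: Yes (product construction)
- Complement: Yes (swap accept/reject)
- Concatenation: Yes (NFA construction)
Operation: intersection -> Closed

1


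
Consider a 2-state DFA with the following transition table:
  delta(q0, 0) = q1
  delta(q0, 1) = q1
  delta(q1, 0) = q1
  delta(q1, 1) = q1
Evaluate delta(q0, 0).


Looking up transition function:
delta(q0, 0) in the table
Row: q0, Column: 0
Result: q1

q1


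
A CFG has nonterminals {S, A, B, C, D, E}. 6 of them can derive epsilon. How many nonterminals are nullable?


Nonterminals: {S, A, B, C, D, E}
A nonterminal is nullable if it can derive epsilon
Counting nullable nonterminals: 6
Total nullable = 6

6


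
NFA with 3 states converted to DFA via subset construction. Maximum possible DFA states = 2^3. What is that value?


NFA has 3 states
Subset construction: each DFA state = subset of NFA states
Maximum subsets = 2^3
2^3 = 8

8


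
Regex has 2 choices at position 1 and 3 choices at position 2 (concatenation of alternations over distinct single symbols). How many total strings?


First group: 2 alternatives
Second group: 3 alternatives
Concatenation: each choice from group 1 pairs with each from group 2
Total = 2 x 3 = 6

6


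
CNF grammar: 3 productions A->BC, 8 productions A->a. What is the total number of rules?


CNF allows two rule forms:
  A -> BC (binary): 3 rules
  A -> a (terminal): 8 rules
Total = 3 + 8 = 11

11


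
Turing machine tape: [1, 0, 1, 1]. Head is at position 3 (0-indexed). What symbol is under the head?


Tape: [1, 0, 1, 1]
Positions: 0 1 2 3
Values:    1 0 1 1
Head at position 3
tape[3] = 1

1


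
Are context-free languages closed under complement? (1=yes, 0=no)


CFL closure properties:
  Closed under: union, concatenation, Kleene star
  NOT closed under: intersection, complement
Operation 'complement' is in not-closed list -> No (not closed)

0


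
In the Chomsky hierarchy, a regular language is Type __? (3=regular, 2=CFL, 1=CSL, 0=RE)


Chomsky hierarchy levels:
  Type 3: Regular (DFA/NFA/regex)
  Type 2: Context-free (PDA)
  Type 1: Context-sensitive
  Type 0: Recursively enumerable (TM)
'regular' corresponds to Type 3

3


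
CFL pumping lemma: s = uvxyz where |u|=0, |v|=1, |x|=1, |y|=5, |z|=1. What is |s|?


|s| = |u| + |v| + |x| + |y| + |z|
= 0 + 1 + 1 + 5 + 1
= 1 + 1 + 6
= 2 + 6
= 8

8


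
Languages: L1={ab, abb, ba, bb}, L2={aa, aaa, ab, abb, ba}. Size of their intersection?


L1 = {ab, abb, ba, bb}
L2 = {aa, aaa, ab, abb, ba}
Checking each string in L1 against L2:
  'ab': in L2? Yes
  'abb': in L2? Yes
  'ba': in L2? Yes
  'bb': in L2? No
Intersection = {ab, abb, ba}
|L1 ∩ L2| = 3

3


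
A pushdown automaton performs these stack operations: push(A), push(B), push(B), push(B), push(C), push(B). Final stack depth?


Tracing stack operations:
  push(A) -> stack = [A], depth=1
  push(B) -> stack = [A,B], depth=2
  push(B) -> stack = [A,B,B], depth=3
  push(B) -> stack = [A,B,B,B], depth=4
  push(C) -> stack = [A,B,B,B,C], depth=5
  push(B) -> stack = [A,B,B,B,C,B], depth=6
Final depth = 6

6


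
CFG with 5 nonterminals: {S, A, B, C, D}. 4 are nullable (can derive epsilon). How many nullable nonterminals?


Nonterminals: {S, A, B, C, D}
A nonterminal is nullable if it can derive epsilon
Counting nullable nonterminals: 4
Total nullable = 4

4


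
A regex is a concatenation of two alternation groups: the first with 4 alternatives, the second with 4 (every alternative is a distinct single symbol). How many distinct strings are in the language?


First group: 4 alternatives
Second group: 4 alternatives
Concatenation: each choice from group 1 pairs with each from group 2
Total = 4 x 4 = 16

16


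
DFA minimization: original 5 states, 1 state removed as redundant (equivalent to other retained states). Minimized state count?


Original DFA: 5 states
Redundant states removed: 1
Minimized states = original - removed
= 5 - 1
= 4

4


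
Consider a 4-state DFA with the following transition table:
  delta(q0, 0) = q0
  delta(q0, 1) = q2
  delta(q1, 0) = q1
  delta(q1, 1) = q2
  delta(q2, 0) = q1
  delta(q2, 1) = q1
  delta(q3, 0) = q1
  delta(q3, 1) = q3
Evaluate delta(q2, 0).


Looking up transition function:
delta(q2, 0) in the table
Row: q2, Column: 0
Result: q1

q1


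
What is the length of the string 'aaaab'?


String: 'aaaab'
Counting characters:
  'a' appears 4 time(s)
  'b' appears 1 time(s)
Total length = 4 + 1 = 5

5


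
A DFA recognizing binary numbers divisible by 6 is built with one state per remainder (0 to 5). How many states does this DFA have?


Divisibility by 6 is tracked via the remainder mod 6: 0, 1, ..., 5
The construction assigns one state to each remainder
Number of remainders = 6

6


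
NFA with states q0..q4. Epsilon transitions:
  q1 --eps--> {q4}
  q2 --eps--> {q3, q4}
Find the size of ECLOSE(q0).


Starting from q0
Initialize closure = {q0}
q0 has no outgoing epsilon transitions -> nothing to add
Final closure: {q0}
Size = 1

1


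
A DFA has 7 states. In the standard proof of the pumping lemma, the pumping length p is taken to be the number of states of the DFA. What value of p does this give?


Pumping lemma for regular languages (standard proof):
Take p = |Q|, the number of DFA states.
Any string of length >= |Q| passes through |Q|+1 states while reading its first |Q| symbols,
so by pigeonhole some state repeats, giving the loop that can be pumped.
Here |Q| = 7
Therefore the proof uses p = 7

7


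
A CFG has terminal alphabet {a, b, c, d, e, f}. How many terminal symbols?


Terminal symbols: a, b, c, d, e, f
Counting each: a (#1), b (#2), c (#3), d (#4), e (#5), f (#6)
Total = 6

6


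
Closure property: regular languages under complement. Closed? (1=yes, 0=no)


Regular languages are closed under:
- Union (DFA product construction)
- Intersection (DFA product construction)
- Complement (swap accept/reject states)
- Concatenation (NFA construction)
- Kleene star (NFA construction)
complement is in this list
Therefore: closed

1


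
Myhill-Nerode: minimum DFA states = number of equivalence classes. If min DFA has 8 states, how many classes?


Myhill-Nerode theorem:
Number of equivalence classes = number of states in minimal DFA
Minimal DFA states = 8
Therefore equivalence classes = 8

8


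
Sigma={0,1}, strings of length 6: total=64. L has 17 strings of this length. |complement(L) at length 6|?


Alphabet: {0,1}
String length: 6
Total strings of length 6 = 2^6 = 64
Strings in L = 17
Complement = total - |L|
= 64 - 17
= 47

47


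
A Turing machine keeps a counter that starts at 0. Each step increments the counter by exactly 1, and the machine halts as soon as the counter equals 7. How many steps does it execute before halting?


Counter starts at 0. Counting sequence:
  Step 1: counter = 1
  Step 2: counter = 2
  Step 3: counter = 3
  Step 4: counter = 4
  Step 5: counter = 5
  Step 6: counter = 6
  Step 7: counter = 7
Counter reached 7 -> halt
Total steps = 7

7


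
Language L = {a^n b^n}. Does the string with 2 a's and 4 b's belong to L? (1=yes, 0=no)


Language requires equal numbers of a's and b's
PDA pushes for each 'a', pops for each 'b'
Number of a's = 2
Number of b's = 4
2 != 4 -> Reject

0


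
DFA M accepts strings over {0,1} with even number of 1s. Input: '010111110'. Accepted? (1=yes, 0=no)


DFA has 2 states: q_even (start, accept=yes) and q_odd
Processing string '010111110' character by character:
  Position 0: read '0', 1-count=0 -> q_even (no change)
  Position 1: read '1', 1-count=1 -> q_odd
  Position 2: read '0', 1-count=1 -> q_odd (no change)
  Position 3: read '1', 1-count=2 -> q_even
  Position 4: read '1', 1-count=3 -> q_odd
  Position 5: read '1', 1-count=4 -> q_even
  Position 6: read '1', 1-count=5 -> q_odd
  Position 7: read '1', 1-count=6 -> q_even
  Position 8: read '0', 1-count=6 -> q_even (no change)
Final state: q_even, total 1s = 6 (even); the DFA requires an even count -> accept

1


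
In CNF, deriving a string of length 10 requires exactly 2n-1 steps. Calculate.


Chomsky Normal Form derivation:
String length n = 10
Each step either:
  - Splits a nonterminal into two (n-1 such steps)
  - Converts a nonterminal to terminal (n such steps)
Total = (n-1) + n = 2n - 1
= 2(10) - 1
= 20 - 1
= 19

19


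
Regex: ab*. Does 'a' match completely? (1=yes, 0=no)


Pattern: ab*
String: 'a'
Pattern requires: exactly one 'a' followed by zero or more 'b's
First char is 'a' -> OK
Rest '': all b's? Yes
Result: 1

1


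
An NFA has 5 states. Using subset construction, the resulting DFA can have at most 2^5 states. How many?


NFA has 5 states
Subset construction: each DFA state = subset of NFA states
Maximum subsets = 2^5
2^5 = 32

32


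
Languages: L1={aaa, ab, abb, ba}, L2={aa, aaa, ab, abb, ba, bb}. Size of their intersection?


L1 = {aaa, ab, abb, ba}
L2 = {aa, aaa, ab, abb, ba, bb}
Checking each string in L1 against L2:
  'aaa': in L2? Yes
  'ab': in L2? Yes
  'abb': in L2? Yes
  'ba': in L2? Yes
Intersection = {aaa, ab, abb, ba}
|L1 ∩ L2| = 4

4


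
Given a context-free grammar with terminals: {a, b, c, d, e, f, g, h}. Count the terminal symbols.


Terminal symbols: a, b, c, d, e, f, g, h
Counting each: a (#1), b (#2), c (#3), d (#4), e (#5), f (#6), g (#7), h (#8)
Total = 8

8


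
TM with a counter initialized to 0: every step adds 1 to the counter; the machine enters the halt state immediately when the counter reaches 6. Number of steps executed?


Counter starts at 0. Counting sequence:
  Step 1: counter = 1
  Step 2: counter = 2
  Step 3: counter = 3
  Step 4: counter = 4
  Step 5: counter = 5
  Step 6: counter = 6
Counter reached 6 -> halt
Total steps = 6

6


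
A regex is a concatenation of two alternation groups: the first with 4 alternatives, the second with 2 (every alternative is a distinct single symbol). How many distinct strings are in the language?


First group: 4 alternatives
Second group: 2 alternatives
Concatenation: each choice from group 1 pairs with each from group 2
Total = 4 x 2 = 8

8


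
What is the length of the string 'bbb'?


String: 'bbb'
Counting characters:
  'b' appears 3 time(s)
Total length = 0 + 3 = 3

3


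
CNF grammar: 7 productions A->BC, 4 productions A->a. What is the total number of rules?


CNF allows two rule forms:
  A -> BC (binary): 7 rules
  A -> a (terminal): 4 rules
Total = 7 + 4 = 11

11


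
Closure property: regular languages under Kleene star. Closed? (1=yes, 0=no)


Regular languages are closed under:
- Union (DFA product construction)
- Intersection (DFA product construction)
- Complement (swap accept/reject states)
- Concatenation (NFA construction)
- Kleene star (NFA construction)
Kleene star is in this list
Therefore: closed

1


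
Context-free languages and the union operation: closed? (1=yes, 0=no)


CFL closure properties:
  Closed under: union, concatenation, Kleene star
  NOT closed under: intersection, complement
Operation 'union' is in closed list -> Yes (closed)

1


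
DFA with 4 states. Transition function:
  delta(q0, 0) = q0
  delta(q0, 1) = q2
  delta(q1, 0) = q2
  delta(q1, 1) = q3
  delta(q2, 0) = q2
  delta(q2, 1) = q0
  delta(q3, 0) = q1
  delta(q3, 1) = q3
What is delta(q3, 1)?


Looking up transition function:
delta(q3, 1) in the table
Row: q3, Column: 1
Result: q3

q3


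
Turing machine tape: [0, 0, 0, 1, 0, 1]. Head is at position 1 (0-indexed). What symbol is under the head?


Tape: [0, 0, 0, 1, 0, 1]
Positions: 0 1 2 3 4 5
Values:    0 0 0 1 0 1
Head at position 1
tape[1] = 0

0


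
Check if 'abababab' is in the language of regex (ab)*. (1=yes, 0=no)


Pattern: (ab)*
String: 'abababab'
Pattern requires: zero or more repetitions of 'ab'
Pairs: ['ab', 'ab', 'ab', 'ab']
All pairs are 'ab'? Yes
Result: 1

1


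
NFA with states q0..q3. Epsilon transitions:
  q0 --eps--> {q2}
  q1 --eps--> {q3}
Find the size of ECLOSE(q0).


Starting from q0
Initialize closure = {q0}
Follow epsilon from q0 -> add q2
Final closure: {q0, q2}
Size = 2

2


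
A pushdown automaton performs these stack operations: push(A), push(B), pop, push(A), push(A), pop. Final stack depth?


Tracing stack operations:
  push(A) -> stack = [A], depth=1
  push(B) -> stack = [A,B], depth=2
  pop -> removed B, stack = [A], depth=1
  push(A) -> stack = [A,A], depth=2
  push(A) -> stack = [A,A,A], depth=3
  pop -> removed A, stack = [A,A], depth=2
Final depth = 2

2


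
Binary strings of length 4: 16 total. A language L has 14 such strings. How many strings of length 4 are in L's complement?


Alphabet: {0,1}
String length: 4
Total strings of length 4 = 2^4 = 16
Strings in L = 14
Complement = total - |L|
= 16 - 14
= 2

2


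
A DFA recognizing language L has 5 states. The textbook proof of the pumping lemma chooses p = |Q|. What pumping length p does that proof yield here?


Pumping lemma for regular languages (standard proof):
Take p = |Q|, the number of DFA states.
Any string of length >= |Q| passes through |Q|+1 states while reading its first |Q| symbols,
so by pigeonhole some state repeats, giving the loop that can be pumped.
Here |Q| = 5
Therefore the proof uses p = 5

5


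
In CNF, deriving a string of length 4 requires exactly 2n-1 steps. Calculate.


Chomsky Normal Form derivation:
String length n = 4
Each step either:
  - Splits a nonterminal into two (n-1 such steps)
  - Converts a nonterminal to terminal (n such steps)
Total = (n-1) + n = 2n - 1
= 2(4) - 1
= 8 - 1
= 7

7


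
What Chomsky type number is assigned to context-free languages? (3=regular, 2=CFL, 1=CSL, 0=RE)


Chomsky hierarchy levels:
  Type 3: Regular (DFA/NFA/regex)
  Type 2: Context-free (PDA)
  Type 1: Context-sensitive
  Type 0: Recursively enumerable (TM)
'context-free' corresponds to Type 2

2


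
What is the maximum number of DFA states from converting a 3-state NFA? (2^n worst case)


NFA has 3 states
Subset construction: each DFA state = subset of NFA states
Maximum subsets = 2^3
2^3 = 8

8


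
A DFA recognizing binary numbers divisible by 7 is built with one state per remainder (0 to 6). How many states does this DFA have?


Divisibility by 7 is tracked via the remainder mod 7: 0, 1, ..., 6
The construction assigns one state to each remainder
Number of remainders = 7

7


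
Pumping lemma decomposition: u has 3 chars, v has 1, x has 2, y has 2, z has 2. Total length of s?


|s| = |u| + |v| + |x| + |y| + |z|
= 3 + 1 + 2 + 2 + 2
= 4 + 2 + 4
= 6 + 4
= 10

10


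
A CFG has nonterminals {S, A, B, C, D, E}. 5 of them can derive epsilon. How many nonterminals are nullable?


Nonterminals: {S, A, B, C, D, E}
A nonterminal is nullable if it can derive epsilon
Counting nullable nonterminals: 5
Total nullable = 5

5


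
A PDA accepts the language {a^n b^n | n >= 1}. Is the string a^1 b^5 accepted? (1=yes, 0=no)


Language requires equal numbers of a's and b's
PDA pushes for each 'a', pops for each 'b'
Number of a's = 1
Number of b's = 5
1 != 5 -> Reject

0


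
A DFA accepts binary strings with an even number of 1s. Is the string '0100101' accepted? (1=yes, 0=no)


DFA has 2 states: q_even (start, accept=yes) and q_odd
Processing string '0100101' character by character:
  Position 0: read '0', 1-count=0 -> q_even (no change)
  Position 1: read '1', 1-count=1 -> q_odd
  Position 2: read '0', 1-count=1 -> q_odd (no change)
  Position 3: read '0', 1-count=1 -> q_odd (no change)
  Position 4: read '1', 1-count=2 -> q_even
  Position 5: read '0', 1-count=2 -> q_even (no change)
  Position 6: read '1', 1-count=3 -> q_odd
Final state: q_odd, total 1s = 3 (odd); the DFA requires an even count -> reject

0


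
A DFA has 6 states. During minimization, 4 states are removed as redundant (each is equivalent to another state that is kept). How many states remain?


Original DFA: 6 states
Redundant states removed: 4
Minimized states = original - removed
= 6 - 4
= 2

2


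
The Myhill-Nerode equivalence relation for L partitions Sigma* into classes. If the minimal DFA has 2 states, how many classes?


Myhill-Nerode theorem:
Number of equivalence classes = number of states in minimal DFA
Minimal DFA states = 2
Therefore equivalence classes = 2

2


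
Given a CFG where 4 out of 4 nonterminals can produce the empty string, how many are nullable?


Nonterminals: {S, A, B, C}
A nonterminal is nullable if it can derive epsilon
Counting nullable nonterminals: 4
Total nullable = 4

4


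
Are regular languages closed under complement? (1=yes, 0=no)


Regular languages are closed under all standard operations:
- Union: Yes (product construction)
- Intersection: Yes (product construction)
- Complement: Yes (swap accept/reject)
- Concatenation: Yes (NFA construction)
Operation: complement -> Closed

1


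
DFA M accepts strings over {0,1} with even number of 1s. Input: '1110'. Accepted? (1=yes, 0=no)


DFA has 2 states: q_even (start, accept=yes) and q_odd
Processing string '1110' character by character:
  Position 0: read '1', 1-count=1 -> q_odd
  Position 1: read '1', 1-count=2 -> q_even
  Position 2: read '1', 1-count=3 -> q_odd
  Position 3: read '0', 1-count=3 -> q_odd (no change)
Final state: q_odd, total 1s = 3 (odd); the DFA requires an even count -> reject

0


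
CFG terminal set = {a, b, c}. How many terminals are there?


Terminal symbols: a, b, c
Counting each: a (#1), b (#2), c (#3)
Total = 3

3


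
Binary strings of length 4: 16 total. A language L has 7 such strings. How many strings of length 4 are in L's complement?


Alphabet: {0,1}
String length: 4
Total strings of length 4 = 2^4 = 16
Strings in L = 7
Complement = total - |L|
= 16 - 7
= 9

9


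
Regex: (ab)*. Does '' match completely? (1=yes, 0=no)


Pattern: (ab)*
String: ''
Pattern requires: zero or more repetitions of 'ab'
Pairs: []
All pairs are 'ab'? Yes
Result: 1

1


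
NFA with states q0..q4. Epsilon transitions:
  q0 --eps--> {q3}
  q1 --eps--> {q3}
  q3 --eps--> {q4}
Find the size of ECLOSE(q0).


Starting from q0
Initialize closure = {q0}
Follow epsilon from q0 -> add q3
Follow epsilon from q3 -> add q4
Final closure: {q0, q3, q4}
Size = 3

3


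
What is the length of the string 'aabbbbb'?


String: 'aabbbbb'
Counting characters:
  'a' appears 2 time(s)
  'b' appears 5 time(s)
Total length = 2 + 5 = 7

7


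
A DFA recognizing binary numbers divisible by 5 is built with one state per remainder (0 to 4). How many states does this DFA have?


Divisibility by 5 is tracked via the remainder mod 5: 0, 1, ..., 4
The construction assigns one state to each remainder
Number of remainders = 5

5


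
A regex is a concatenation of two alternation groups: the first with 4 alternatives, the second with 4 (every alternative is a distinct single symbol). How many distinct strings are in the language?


First group: 4 alternatives
Second group: 4 alternatives
Concatenation: each choice from group 1 pairs with each from group 2
Total = 4 x 4 = 16

16


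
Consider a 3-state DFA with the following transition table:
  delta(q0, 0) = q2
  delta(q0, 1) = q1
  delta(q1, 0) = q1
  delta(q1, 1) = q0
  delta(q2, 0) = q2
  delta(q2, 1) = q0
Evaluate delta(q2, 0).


Looking up transition function:
delta(q2, 0) in the table
Row: q2, Column: 0
Result: q2

q2


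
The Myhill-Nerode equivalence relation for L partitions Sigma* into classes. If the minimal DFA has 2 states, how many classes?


Myhill-Nerode theorem:
Number of equivalence classes = number of states in minimal DFA
Minimal DFA states = 2
Therefore equivalence classes = 2

2


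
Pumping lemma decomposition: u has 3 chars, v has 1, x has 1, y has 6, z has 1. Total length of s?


|s| = |u| + |v| + |x| + |y| + |z|
= 3 + 1 + 1 + 6 + 1
= 4 + 1 + 7
= 5 + 7
= 12

12


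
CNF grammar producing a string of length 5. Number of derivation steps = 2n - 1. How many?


Chomsky Normal Form derivation:
String length n = 5
Each step either:
  - Splits a nonterminal into two (n-1 such steps)
  - Converts a nonterminal to terminal (n such steps)
Total = (n-1) + n = 2n - 1
= 2(5) - 1
= 10 - 1
= 9

9


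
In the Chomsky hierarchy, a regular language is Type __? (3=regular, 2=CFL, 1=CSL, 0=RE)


Chomsky hierarchy levels:
  Type 3: Regular (DFA/NFA/regex)
  Type 2: Context-free (PDA)
  Type 1: Context-sensitive
  Type 0: Recursively enumerable (TM)
'regular' corresponds to Type 3

3


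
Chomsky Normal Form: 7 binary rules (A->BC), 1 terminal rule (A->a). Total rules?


CNF allows two rule forms:
  A -> BC (binary): 7 rules
  A -> a (terminal): 1 rule
Total = 7 + 1 = 8

8


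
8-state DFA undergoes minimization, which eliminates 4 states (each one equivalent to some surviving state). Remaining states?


Original DFA: 8 states
Redundant states removed: 4
Minimized states = original - removed
= 8 - 4
= 4

4
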